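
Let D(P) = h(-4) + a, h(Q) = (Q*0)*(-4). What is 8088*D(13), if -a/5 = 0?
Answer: 0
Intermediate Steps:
a = 0 (a = -5*0 = 0)
h(Q) = 0 (h(Q) = 0*(-4) = 0)
D(P) = 0 (D(P) = 0 + 0 = 0)
8088*D(13) = 8088*0 = 0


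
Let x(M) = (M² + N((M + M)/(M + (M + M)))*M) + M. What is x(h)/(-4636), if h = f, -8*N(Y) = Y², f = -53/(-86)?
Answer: -8003/38573838 ≈ -0.00020747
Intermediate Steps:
f = 53/86 (f = -53*(-1/86) = 53/86 ≈ 0.61628)
N(Y) = -Y²/8
h = 53/86 ≈ 0.61628
x(M) = M² + 17*M/18 (x(M) = (M² + (-(M + M)²/(M + (M + M))²/8)*M) + M = (M² + (-4*M²/(M + 2*M)²/8)*M) + M = (M² + (-((2*M)/((3*M)))²/8)*M) + M = (M² + (-((2*M)*(1/(3*M)))²/8)*M) + M = (M² + (-(⅔)²/8)*M) + M = (M² + (-⅛*4/9)*M) + M = (M² - M/18) + M = M² + 17*M/18)
x(h)/(-4636) = ((1/18)*(53/86)*(17 + 18*(53/86)))/(-4636) = ((1/18)*(53/86)*(17 + 477/43))*(-1/4636) = ((1/18)*(53/86)*(1208/43))*(-1/4636) = (16006/16641)*(-1/4636) = -8003/38573838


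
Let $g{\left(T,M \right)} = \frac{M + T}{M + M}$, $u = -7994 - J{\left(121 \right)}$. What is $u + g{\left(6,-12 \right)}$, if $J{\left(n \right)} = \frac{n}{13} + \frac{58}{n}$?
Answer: $- \frac{50358255}{6292} \approx -8003.5$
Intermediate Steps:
$J{\left(n \right)} = \frac{58}{n} + \frac{n}{13}$ ($J{\left(n \right)} = n \frac{1}{13} + \frac{58}{n} = \frac{n}{13} + \frac{58}{n} = \frac{58}{n} + \frac{n}{13}$)
$u = - \frac{12589957}{1573}$ ($u = -7994 - \left(\frac{58}{121} + \frac{1}{13} \cdot 121\right) = -7994 - \left(58 \cdot \frac{1}{121} + \frac{121}{13}\right) = -7994 - \left(\frac{58}{121} + \frac{121}{13}\right) = -7994 - \frac{15395}{1573} = - \frac{12589957}{1573} \approx -8003.8$)
$g{\left(T,M \right)} = \frac{M + T}{2 M}$
$u + g{\left(6,-12 \right)} = - \frac{12589957}{1573} + \frac{-12 + 6}{2 \left(-12\right)} = - \frac{12589957}{1573} + \frac{1}{2} \left(- \frac{1}{12}\right) \left(-6\right) = - \frac{12589957}{1573} + \frac{1}{4} = - \frac{50358255}{6292}$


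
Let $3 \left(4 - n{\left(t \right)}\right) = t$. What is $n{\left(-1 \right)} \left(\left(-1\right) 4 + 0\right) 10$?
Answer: $- \frac{520}{3} \approx -173.33$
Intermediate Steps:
$n{\left(t \right)} = 4 - \frac{t}{3}$
$n{\left(-1 \right)} \left(\left(-1\right) 4 + 0\right) 10 = \left(4 - - \frac{1}{3}\right) \left(\left(-1\right) 4 + 0\right) 10 = \left(4 + \frac{1}{3}\right) \left(-4 + 0\right) 10 = \frac{13}{3} \left(-4\right) 10 = \left(- \frac{52}{3}\right) 10 = - \frac{520}{3}$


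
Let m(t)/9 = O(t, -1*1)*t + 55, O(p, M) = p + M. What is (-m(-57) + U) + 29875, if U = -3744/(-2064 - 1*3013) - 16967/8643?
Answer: -16465093181/43880511 ≈ -375.23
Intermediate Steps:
O(p, M) = M + p
m(t) = 495 + 9*t*(-1 + t) (m(t) = 9*((-1*1 + t)*t + 55) = 9*((-1 + t)*t + 55) = 9*(t*(-1 + t) + 55) = 9*(55 + t*(-1 + t)) = 495 + 9*t*(-1 + t))
U = -53782067/43880511 (U = -3744/(-2064 - 3013) - 16967*1/8643 = -3744/(-5077) - 16967/8643 = -3744*(-1/5077) - 16967/8643 = 3744/5077 - 16967/8643 = -53782067/43880511 ≈ -1.2256)
(-m(-57) + U) + 29875 = (-(495 + 9*(-57)*(-1 - 57)) - 53782067/43880511) + 29875 = (-(495 + 9*(-57)*(-58)) - 53782067/43880511) + 29875 = (-(495 + 29754) - 53782067/43880511) + 29875 = (-1*30249 - 53782067/43880511) + 29875 = (-30249 - 53782067/43880511) + 29875 = -1327395359306/43880511 + 29875 = -16465093181/43880511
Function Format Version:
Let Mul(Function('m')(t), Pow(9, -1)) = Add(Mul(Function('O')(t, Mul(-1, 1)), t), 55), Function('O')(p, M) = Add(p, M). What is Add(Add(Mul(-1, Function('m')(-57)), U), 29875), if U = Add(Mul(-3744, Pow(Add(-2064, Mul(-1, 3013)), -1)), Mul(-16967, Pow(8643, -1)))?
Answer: Rational(-16465093181, 43880511) ≈ -375.23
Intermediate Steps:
Function('O')(p, M) = Add(M, p)
Function('m')(t) = Add(495, Mul(9, t, Add(-1, t))) (Function('m')(t) = Mul(9, Add(Mul(Add(Mul(-1, 1), t), t), 55)) = Mul(9, Add(Mul(Add(-1, t), t), 55)) = Mul(9, Add(Mul(t, Add(-1, t)), 55)) = Mul(9, Add(55, Mul(t, Add(-1, t)))) = Add(495, Mul(9, t, Add(-1, t))))
U = Rational(-53782067, 43880511) (U = Add(Mul(-3744, Pow(Add(-2064, -3013), -1)), Mul(-16967, Rational(1, 8643))) = Add(Mul(-3744, Pow(-5077, -1)), Rational(-16967, 8643)) = Add(Mul(-3744, Rational(-1, 5077)), Rational(-16967, 8643)) = Add(Rational(3744, 5077), Rational(-16967, 8643)) = Rational(-53782067, 43880511) ≈ -1.2256)
Add(Add(Mul(-1, Function('m')(-57)), U), 29875) = Add(Add(Mul(-1, Add(495, Mul(9, -57, Add(-1, -57)))), Rational(-53782067, 43880511)), 29875) = Add(Add(Mul(-1, Add(495, Mul(9, -57, -58))), Rational(-53782067, 43880511)), 29875) = Add(Add(Mul(-1, Add(495, 29754)), Rational(-53782067, 43880511)), 29875) = Add(Add(Mul(-1, 30249), Rational(-53782067, 43880511)), 29875) = Add(Add(-30249, Rational(-53782067, 43880511)), 29875) = Add(Rational(-1327395359306, 43880511), 29875) = Rational(-16465093181, 43880511)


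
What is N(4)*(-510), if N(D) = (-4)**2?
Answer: -8160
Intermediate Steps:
N(D) = 16
N(4)*(-510) = 16*(-510) = -8160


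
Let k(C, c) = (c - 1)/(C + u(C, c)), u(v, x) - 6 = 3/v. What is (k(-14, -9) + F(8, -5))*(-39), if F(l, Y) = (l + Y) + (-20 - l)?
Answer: 21333/23 ≈ 927.52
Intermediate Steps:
u(v, x) = 6 + 3/v
k(C, c) = (-1 + c)/(6 + C + 3/C) (k(C, c) = (c - 1)/(C + (6 + 3/C)) = (-1 + c)/(6 + C + 3/C))
F(l, Y) = -20 + Y (F(l, Y) = (Y + l) + (-20 - l) = -20 + Y)
(k(-14, -9) + F(8, -5))*(-39) = (-14*(-1 - 9)/(3 + (-14)**2 + 6*(-14)) + (-20 - 5))*(-39) = (-14*(-10)/(3 + 196 - 84) - 25)*(-39) = (-14*(-10)/115 - 25)*(-39) = (-14*1/115*(-10) - 25)*(-39) = (28/23 - 25)*(-39) = -547/23*(-39) = 21333/23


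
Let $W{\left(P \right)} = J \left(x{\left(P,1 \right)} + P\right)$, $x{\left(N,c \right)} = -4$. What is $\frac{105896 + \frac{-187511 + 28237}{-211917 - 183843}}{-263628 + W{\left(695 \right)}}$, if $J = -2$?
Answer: $- \frac{216028661}{540620400} \approx -0.39959$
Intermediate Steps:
$W{\left(P \right)} = 8 - 2 P$ ($W{\left(P \right)} = - 2 \left(-4 + P\right) = 8 - 2 P$)
$\frac{105896 + \frac{-187511 + 28237}{-211917 - 183843}}{-263628 + W{\left(695 \right)}} = \frac{105896 + \frac{-187511 + 28237}{-211917 - 183843}}{-263628 + \left(8 - 1390\right)} = \frac{105896 - \frac{159274}{-395760}}{-263628 + \left(8 - 1390\right)} = \frac{105896 - - \frac{821}{2040}}{-263628 - 1382} = \frac{105896 + \frac{821}{2040}}{-265010} = \frac{216028661}{2040} \left(- \frac{1}{265010}\right) = - \frac{216028661}{540620400}$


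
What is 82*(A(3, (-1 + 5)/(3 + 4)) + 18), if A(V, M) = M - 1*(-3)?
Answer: 12382/7 ≈ 1768.9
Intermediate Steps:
A(V, M) = 3 + M (A(V, M) = M + 3 = 3 + M)
82*(A(3, (-1 + 5)/(3 + 4)) + 18) = 82*((3 + (-1 + 5)/(3 + 4)) + 18) = 82*((3 + 4/7) + 18) = 82*(25/7 + 18) = 82*(151/7) = 12382/7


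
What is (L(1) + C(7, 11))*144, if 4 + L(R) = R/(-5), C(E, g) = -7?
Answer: -8064/5 ≈ -1612.8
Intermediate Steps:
L(R) = -4 - R/5 (L(R) = -4 + R/(-5) = -4 + R*(-1/5) = -4 - R/5)
(L(1) + C(7, 11))*144 = ((-4 - 1/5*1) - 7)*144 = ((-4 - 1/5) - 7)*144 = (-21/5 - 7)*144 = -56/5*144 = -8064/5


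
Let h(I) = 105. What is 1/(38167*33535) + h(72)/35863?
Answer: 134392722088/45902141962735 ≈ 0.0029278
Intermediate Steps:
1/(38167*33535) + h(72)/35863 = 1/(38167*33535) + 105/35863 = (1/38167)*(1/33535) + 105*(1/35863) = 1/1279930345 + 105/35863 = 134392722088/45902141962735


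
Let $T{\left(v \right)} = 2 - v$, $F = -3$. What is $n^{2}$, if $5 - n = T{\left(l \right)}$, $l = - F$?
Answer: $36$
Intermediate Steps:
$l = 3$ ($l = \left(-1\right) \left(-3\right) = 3$)
$n = 6$ ($n = 5 - \left(2 - 3\right) = 5 - -1 = 5 + 1 = 6$)
$n^{2} = 6^{2} = 36$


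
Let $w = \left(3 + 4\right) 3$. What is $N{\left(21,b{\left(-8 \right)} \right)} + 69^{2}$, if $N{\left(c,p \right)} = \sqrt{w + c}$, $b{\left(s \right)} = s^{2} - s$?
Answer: $4761 + \sqrt{42} \approx 4767.5$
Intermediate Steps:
$w = 21$ ($w = 7 \cdot 3 = 21$)
$N{\left(c,p \right)} = \sqrt{21 + c}$
$N{\left(21,b{\left(-8 \right)} \right)} + 69^{2} = \sqrt{21 + 21} + 69^{2} = \sqrt{42} + 4761 = 4761 + \sqrt{42}$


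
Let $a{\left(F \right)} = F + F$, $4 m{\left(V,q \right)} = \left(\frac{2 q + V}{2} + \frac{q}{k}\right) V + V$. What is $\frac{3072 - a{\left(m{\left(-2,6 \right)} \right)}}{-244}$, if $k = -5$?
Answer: $- \frac{3846}{305} \approx -12.61$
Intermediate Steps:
$m{\left(V,q \right)} = \frac{V}{4} + \frac{V \left(\frac{V}{2} + \frac{4 q}{5}\right)}{4}$ ($m{\left(V,q \right)} = \frac{\left(\frac{2 q + V}{2} + \frac{q}{-5}\right) V + V}{4} = \frac{\left(\left(V + 2 q\right) \frac{1}{2} + q \left(- \frac{1}{5}\right)\right) V + V}{4} = \frac{\left(\left(q + \frac{V}{2}\right) - \frac{q}{5}\right) V + V}{4} = \frac{\left(\frac{V}{2} + \frac{4 q}{5}\right) V + V}{4} = \frac{V \left(\frac{V}{2} + \frac{4 q}{5}\right) + V}{4} = \frac{V + V \left(\frac{V}{2} + \frac{4 q}{5}\right)}{4} = \frac{V}{4} + \frac{V \left(\frac{V}{2} + \frac{4 q}{5}\right)}{4}$)
$a{\left(F \right)} = 2 F$
$\frac{3072 - a{\left(m{\left(-2,6 \right)} \right)}}{-244} = \frac{3072 - 2 \cdot \frac{1}{40} \left(-2\right) \left(10 + 5 \left(-2\right) + 8 \cdot 6\right)}{-244} = \left(3072 - 2 \cdot \frac{1}{40} \left(-2\right) \left(10 - 10 + 48\right)\right) \left(- \frac{1}{244}\right) = \left(3072 - 2 \cdot \frac{1}{40} \left(-2\right) 48\right) \left(- \frac{1}{244}\right) = \left(3072 - 2 \left(- \frac{12}{5}\right)\right) \left(- \frac{1}{244}\right) = \left(3072 - - \frac{24}{5}\right) \left(- \frac{1}{244}\right) = \left(3072 + \frac{24}{5}\right) \left(- \frac{1}{244}\right) = \frac{15384}{5} \left(- \frac{1}{244}\right) = - \frac{3846}{305}$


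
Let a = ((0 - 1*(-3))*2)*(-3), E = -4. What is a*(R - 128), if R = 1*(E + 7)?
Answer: 2250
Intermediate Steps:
R = 3 (R = 1*(-4 + 7) = 1*3 = 3)
a = -18 (a = ((0 + 3)*2)*(-3) = (3*2)*(-3) = 6*(-3) = -18)
a*(R - 128) = -18*(3 - 128) = -18*(-125) = 2250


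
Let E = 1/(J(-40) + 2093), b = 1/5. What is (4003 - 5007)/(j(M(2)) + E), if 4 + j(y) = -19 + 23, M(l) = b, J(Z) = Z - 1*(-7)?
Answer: -2068240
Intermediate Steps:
J(Z) = 7 + Z (J(Z) = Z + 7 = 7 + Z)
b = ⅕ ≈ 0.20000
M(l) = ⅕
j(y) = 0 (j(y) = -4 + (-19 + 23) = -4 + 4 = 0)
E = 1/2060 (E = 1/((7 - 40) + 2093) = 1/(-33 + 2093) = 1/2060 ≈ 0.00048544)
(4003 - 5007)/(j(M(2)) + E) = (4003 - 5007)/(0 + 1/2060) = -1004/1/2060 = -1004*2060 = -2068240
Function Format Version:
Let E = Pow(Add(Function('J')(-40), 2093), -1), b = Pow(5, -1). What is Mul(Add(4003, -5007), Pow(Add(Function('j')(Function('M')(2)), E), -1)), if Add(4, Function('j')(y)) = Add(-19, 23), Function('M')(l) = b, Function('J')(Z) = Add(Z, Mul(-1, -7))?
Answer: -2068240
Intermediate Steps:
Function('J')(Z) = Add(7, Z) (Function('J')(Z) = Add(Z, 7) = Add(7, Z))
b = Rational(1, 5) ≈ 0.20000
Function('M')(l) = Rational(1, 5)
Function('j')(y) = 0 (Function('j')(y) = Add(-4, Add(-19, 23)) = Add(-4, 4) = 0)
E = Rational(1, 2060) (E = Pow(Add(Add(7, -40), 2093), -1) = Pow(Add(-33, 2093), -1) = Pow(2060, -1) = Rational(1, 2060) ≈ 0.00048544)
Mul(Add(4003, -5007), Pow(Add(Function('j')(Function('M')(2)), E), -1)) = Mul(Add(4003, -5007), Pow(Add(0, Rational(1, 2060)), -1)) = Mul(-1004, Pow(Rational(1, 2060), -1)) = Mul(-1004, 2060) = -2068240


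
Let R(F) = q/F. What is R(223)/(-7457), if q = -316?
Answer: 316/1662911 ≈ 0.00019003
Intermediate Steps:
R(F) = -316/F
R(223)/(-7457) = -316/223/(-7457) = -316*1/223*(-1/7457) = -316/223*(-1/7457) = 316/1662911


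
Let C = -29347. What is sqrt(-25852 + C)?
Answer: 17*I*sqrt(191) ≈ 234.94*I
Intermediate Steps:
sqrt(-25852 + C) = sqrt(-25852 - 29347) = sqrt(-55199) = 17*I*sqrt(191)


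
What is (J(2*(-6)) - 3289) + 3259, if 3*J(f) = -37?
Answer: -127/3 ≈ -42.333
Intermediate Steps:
J(f) = -37/3 (J(f) = (⅓)*(-37) = -37/3)
(J(2*(-6)) - 3289) + 3259 = (-37/3 - 3289) + 3259 = -9904/3 + 3259 = -127/3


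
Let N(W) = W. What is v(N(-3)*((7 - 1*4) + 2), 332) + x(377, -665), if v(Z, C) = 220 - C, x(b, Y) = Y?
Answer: -777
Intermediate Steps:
v(N(-3)*((7 - 1*4) + 2), 332) + x(377, -665) = (220 - 1*332) - 665 = (220 - 332) - 665 = -112 - 665 = -777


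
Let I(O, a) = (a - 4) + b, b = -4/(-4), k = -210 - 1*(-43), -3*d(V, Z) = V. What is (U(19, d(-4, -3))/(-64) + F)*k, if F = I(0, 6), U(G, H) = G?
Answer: -28891/64 ≈ -451.42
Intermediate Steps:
d(V, Z) = -V/3
k = -167 (k = -210 + 43 = -167)
b = 1 (b = -4*(-1/4) = 1)
I(O, a) = -3 + a (I(O, a) = (a - 4) + 1 = (-4 + a) + 1 = -3 + a)
F = 3 (F = -3 + 6 = 3)
(U(19, d(-4, -3))/(-64) + F)*k = (19/(-64) + 3)*(-167) = (19*(-1/64) + 3)*(-167) = (-19/64 + 3)*(-167) = (173/64)*(-167) = -28891/64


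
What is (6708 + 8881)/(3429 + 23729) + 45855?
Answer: 1245345679/27158 ≈ 45856.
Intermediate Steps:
(6708 + 8881)/(3429 + 23729) + 45855 = 15589/27158 + 45855 = 1245345679/27158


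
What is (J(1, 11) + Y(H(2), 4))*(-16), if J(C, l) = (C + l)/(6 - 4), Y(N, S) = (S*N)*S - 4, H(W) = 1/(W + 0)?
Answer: -160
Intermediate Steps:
H(W) = 1/W
Y(N, S) = -4 + N*S**2 (Y(N, S) = (N*S)*S - 4 = N*S**2 - 4 = -4 + N*S**2)
J(C, l) = C/2 + l/2 (J(C, l) = (C + l)/2 = (C + l)*(1/2) = C/2 + l/2)
(J(1, 11) + Y(H(2), 4))*(-16) = (((1/2)*1 + (1/2)*11) + (-4 + 4**2/2))*(-16) = ((1/2 + 11/2) + (-4 + (1/2)*16))*(-16) = (6 + (-4 + 8))*(-16) = (6 + 4)*(-16) = 10*(-16) = -160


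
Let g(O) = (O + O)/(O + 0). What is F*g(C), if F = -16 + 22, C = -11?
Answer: 12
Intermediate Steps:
g(O) = 2 (g(O) = (2*O)/O = 2)
F = 6
F*g(C) = 6*2 = 12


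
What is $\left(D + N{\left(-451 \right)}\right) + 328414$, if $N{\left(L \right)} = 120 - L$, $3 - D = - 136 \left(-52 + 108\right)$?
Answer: $336604$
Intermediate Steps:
$D = 7619$ ($D = 3 - - 136 \left(-52 + 108\right) = 3 - \left(-136\right) 56 = 3 - -7616 = 3 + 7616 = 7619$)
$\left(D + N{\left(-451 \right)}\right) + 328414 = \left(7619 + \left(120 - -451\right)\right) + 328414 = \left(7619 + \left(120 + 451\right)\right) + 328414 = \left(7619 + 571\right) + 328414 = 8190 + 328414 = 336604$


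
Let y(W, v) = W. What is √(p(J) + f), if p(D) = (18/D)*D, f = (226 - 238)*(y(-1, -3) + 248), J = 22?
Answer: I*√2946 ≈ 54.277*I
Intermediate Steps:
f = -2964 (f = (226 - 238)*(-1 + 248) = -12*247 = -2964)
p(D) = 18
√(p(J) + f) = √(18 - 2964) = √(-2946) = I*√2946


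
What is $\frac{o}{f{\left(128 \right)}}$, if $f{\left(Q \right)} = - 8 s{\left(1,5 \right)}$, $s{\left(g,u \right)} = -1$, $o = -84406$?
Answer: $- \frac{42203}{4} \approx -10551.0$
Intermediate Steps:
$f{\left(Q \right)} = 8$ ($f{\left(Q \right)} = \left(-8\right) \left(-1\right) = 8$)
$\frac{o}{f{\left(128 \right)}} = - \frac{84406}{8} = \left(-84406\right) \frac{1}{8} = - \frac{42203}{4}$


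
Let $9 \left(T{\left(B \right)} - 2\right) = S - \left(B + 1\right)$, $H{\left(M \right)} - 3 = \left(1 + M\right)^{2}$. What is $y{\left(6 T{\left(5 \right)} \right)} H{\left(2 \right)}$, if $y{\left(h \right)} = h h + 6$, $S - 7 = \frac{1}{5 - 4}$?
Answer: $\frac{6616}{3} \approx 2205.3$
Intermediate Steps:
$S = 8$ ($S = 7 + \frac{1}{5 - 4} = 7 + 1^{-1} = 7 + 1 = 8$)
$H{\left(M \right)} = 3 + \left(1 + M\right)^{2}$
$T{\left(B \right)} = \frac{25}{9} - \frac{B}{9}$ ($T{\left(B \right)} = 2 + \frac{8 - \left(B + 1\right)}{9} = 2 + \frac{8 - \left(1 + B\right)}{9} = 2 + \frac{7 - B}{9} = 2 - \left(- \frac{7}{9} + \frac{B}{9}\right) = \frac{25}{9} - \frac{B}{9}$)
$y{\left(h \right)} = 6 + h^{2}$ ($y{\left(h \right)} = h^{2} + 6 = 6 + h^{2}$)
$y{\left(6 T{\left(5 \right)} \right)} H{\left(2 \right)} = \left(6 + \left(6 \left(\frac{25}{9} - \frac{5}{9}\right)\right)^{2}\right) \left(3 + \left(1 + 2\right)^{2}\right) = \left(6 + \left(6 \left(\frac{25}{9} - \frac{5}{9}\right)\right)^{2}\right) \left(3 + 3^{2}\right) = \left(6 + \left(6 \cdot \frac{20}{9}\right)^{2}\right) \left(3 + 9\right) = \left(6 + \left(\frac{40}{3}\right)^{2}\right) 12 = \left(6 + \frac{1600}{9}\right) 12 = \frac{1654}{9} \cdot 12 = \frac{6616}{3}$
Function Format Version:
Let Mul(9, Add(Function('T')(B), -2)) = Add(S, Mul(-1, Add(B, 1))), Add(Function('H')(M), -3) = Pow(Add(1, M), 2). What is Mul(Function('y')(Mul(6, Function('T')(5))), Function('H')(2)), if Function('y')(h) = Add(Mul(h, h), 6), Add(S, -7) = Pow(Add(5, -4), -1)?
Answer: Rational(6616, 3) ≈ 2205.3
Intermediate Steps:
S = 8 (S = Add(7, Pow(Add(5, -4), -1)) = Add(7, Pow(1, -1)) = Add(7, 1) = 8)
Function('H')(M) = Add(3, Pow(Add(1, M), 2))
Function('T')(B) = Add(Rational(25, 9), Mul(Rational(-1, 9), B)) (Function('T')(B) = Add(2, Mul(Rational(1, 9), Add(8, Mul(-1, Add(B, 1))))) = Add(2, Mul(Rational(1, 9), Add(8, Mul(-1, Add(1, B))))) = Add(2, Mul(Rational(1, 9), Add(8, Add(-1, Mul(-1, B))))) = Add(2, Mul(Rational(1, 9), Add(7, Mul(-1, B)))) = Add(2, Add(Rational(7, 9), Mul(Rational(-1, 9), B))) = Add(Rational(25, 9), Mul(Rational(-1, 9), B)))
Function('y')(h) = Add(6, Pow(h, 2)) (Function('y')(h) = Add(Pow(h, 2), 6) = Add(6, Pow(h, 2)))
Mul(Function('y')(Mul(6, Function('T')(5))), Function('H')(2)) = Mul(Add(6, Pow(Mul(6, Add(Rational(25, 9), Mul(Rational(-1, 9), 5))), 2)), Add(3, Pow(Add(1, 2), 2))) = Mul(Add(6, Pow(Mul(6, Add(Rational(25, 9), Rational(-5, 9))), 2)), Add(3, Pow(3, 2))) = Mul(Add(6, Pow(Mul(6, Rational(20, 9)), 2)), Add(3, 9)) = Mul(Add(6, Pow(Rational(40, 3), 2)), 12) = Mul(Add(6, Rational(1600, 9)), 12) = Mul(Rational(1654, 9), 12) = Rational(6616, 3)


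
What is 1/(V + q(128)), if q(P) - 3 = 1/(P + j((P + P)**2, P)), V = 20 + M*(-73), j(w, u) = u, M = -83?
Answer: 256/1556993 ≈ 0.00016442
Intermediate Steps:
V = 6079 (V = 20 - 83*(-73) = 20 + 6059 = 6079)
q(P) = 3 + 1/(2*P) (q(P) = 3 + 1/(P + P) = 3 + 1/(2*P))
1/(V + q(128)) = 1/(6079 + (3 + (1/2)/128)) = 1/(6079 + (3 + (1/2)*(1/128))) = 1/(6079 + (3 + 1/256)) = 1/(6079 + 769/256) = 1/(1556993/256) = 256/1556993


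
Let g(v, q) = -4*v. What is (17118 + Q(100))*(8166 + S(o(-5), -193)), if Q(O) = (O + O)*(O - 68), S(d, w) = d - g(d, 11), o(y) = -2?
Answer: 191812808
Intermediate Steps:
S(d, w) = 5*d (S(d, w) = d - (-4)*d = d + 4*d = 5*d)
Q(O) = 2*O*(-68 + O) (Q(O) = (2*O)*(-68 + O) = 2*O*(-68 + O))
(17118 + Q(100))*(8166 + S(o(-5), -193)) = (17118 + 2*100*(-68 + 100))*(8166 + 5*(-2)) = (17118 + 2*100*32)*(8166 - 10) = (17118 + 6400)*8156 = 23518*8156 = 191812808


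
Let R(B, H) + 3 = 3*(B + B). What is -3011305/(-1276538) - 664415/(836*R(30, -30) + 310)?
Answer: -100407166815/47321901929 ≈ -2.1218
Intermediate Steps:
R(B, H) = -3 + 6*B (R(B, H) = -3 + 3*(B + B) = -3 + 3*(2*B) = -3 + 6*B)
-3011305/(-1276538) - 664415/(836*R(30, -30) + 310) = -3011305/(-1276538) - 664415/(836*(-3 + 6*30) + 310) = -3011305*(-1/1276538) - 664415/(836*(-3 + 180) + 310) = 3011305/1276538 - 664415/(836*177 + 310) = 3011305/1276538 - 664415/(147972 + 310) = 3011305/1276538 - 664415/148282 = -100407166815/47321901929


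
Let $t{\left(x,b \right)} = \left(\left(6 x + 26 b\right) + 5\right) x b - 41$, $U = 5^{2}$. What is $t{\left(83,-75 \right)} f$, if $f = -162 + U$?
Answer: $-1234032158$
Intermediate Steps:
$U = 25$
$t{\left(x,b \right)} = -41 + b x \left(5 + 6 x + 26 b\right)$ ($t{\left(x,b \right)} = \left(5 + 6 x + 26 b\right) x b - 41 = x \left(5 + 6 x + 26 b\right) b - 41 = b x \left(5 + 6 x + 26 b\right) - 41 = -41 + b x \left(5 + 6 x + 26 b\right)$)
$f = -137$ ($f = -162 + 25 = -137$)
$t{\left(83,-75 \right)} f = \left(-41 + 5 \left(-75\right) 83 + 6 \left(-75\right) 83^{2} + 26 \cdot 83 \left(-75\right)^{2}\right) \left(-137\right) = \left(-41 - 31125 + 6 \left(-75\right) 6889 + 26 \cdot 83 \cdot 5625\right) \left(-137\right) = \left(-41 - 31125 - 3100050 + 12138750\right) \left(-137\right) = 9007534 \left(-137\right) = -1234032158$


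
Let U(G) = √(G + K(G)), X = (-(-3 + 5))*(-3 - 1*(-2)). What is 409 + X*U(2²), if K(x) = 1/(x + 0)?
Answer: 409 + √17 ≈ 413.12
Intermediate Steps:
K(x) = 1/x
X = 2 (X = (-1*2)*(-3 + 2) = -2*(-1) = 2)
U(G) = √(G + 1/G)
409 + X*U(2²) = 409 + 2*√(2² + 1/(2²)) = 409 + 2*√(4 + 1/4) = 409 + 2*√(4 + ¼) = 409 + 2*√(17/4) = 409 + 2*(√17/2) = 409 + √17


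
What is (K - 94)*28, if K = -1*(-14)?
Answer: -2240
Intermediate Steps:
K = 14
(K - 94)*28 = (14 - 94)*28 = -80*28 = -2240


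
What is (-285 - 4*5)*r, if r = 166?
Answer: -50630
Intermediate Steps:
(-285 - 4*5)*r = (-285 - 4*5)*166 = (-285 - 20)*166 = -305*166 = -50630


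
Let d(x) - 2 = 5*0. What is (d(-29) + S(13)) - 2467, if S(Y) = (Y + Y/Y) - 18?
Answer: -2469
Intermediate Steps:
S(Y) = -17 + Y (S(Y) = (Y + 1) - 18 = (1 + Y) - 18 = -17 + Y)
d(x) = 2 (d(x) = 2 + 5*0 = 2 + 0 = 2)
(d(-29) + S(13)) - 2467 = (2 + (-17 + 13)) - 2467 = (2 - 4) - 2467 = -2 - 2467 = -2469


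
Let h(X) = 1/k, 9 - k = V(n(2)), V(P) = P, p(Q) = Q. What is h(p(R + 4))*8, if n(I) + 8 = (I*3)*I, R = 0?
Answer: 8/5 ≈ 1.6000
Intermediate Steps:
n(I) = -8 + 3*I² (n(I) = -8 + (I*3)*I = -8 + (3*I)*I = -8 + 3*I²)
k = 5 (k = 9 - (-8 + 3*2²) = 9 - (-8 + 3*4) = 9 - (-8 + 12) = 9 - 1*4 = 9 - 4 = 5)
h(X) = ⅕ (h(X) = 1/5 = ⅕)
h(p(R + 4))*8 = (⅕)*8 = 8/5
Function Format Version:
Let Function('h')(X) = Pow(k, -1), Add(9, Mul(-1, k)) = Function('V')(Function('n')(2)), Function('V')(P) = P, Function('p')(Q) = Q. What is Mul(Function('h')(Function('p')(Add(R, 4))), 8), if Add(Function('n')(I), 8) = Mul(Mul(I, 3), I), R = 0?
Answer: Rational(8, 5) ≈ 1.6000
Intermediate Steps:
Function('n')(I) = Add(-8, Mul(3, Pow(I, 2))) (Function('n')(I) = Add(-8, Mul(Mul(I, 3), I)) = Add(-8, Mul(Mul(3, I), I)) = Add(-8, Mul(3, Pow(I, 2))))
k = 5 (k = Add(9, Mul(-1, Add(-8, Mul(3, Pow(2, 2))))) = Add(9, Mul(-1, Add(-8, Mul(3, 4)))) = Add(9, Mul(-1, Add(-8, 12))) = Add(9, Mul(-1, 4)) = Add(9, -4) = 5)
Function('h')(X) = Rational(1, 5) (Function('h')(X) = Pow(5, -1) = Rational(1, 5))
Mul(Function('h')(Function('p')(Add(R, 4))), 8) = Mul(Rational(1, 5), 8) = Rational(8, 5)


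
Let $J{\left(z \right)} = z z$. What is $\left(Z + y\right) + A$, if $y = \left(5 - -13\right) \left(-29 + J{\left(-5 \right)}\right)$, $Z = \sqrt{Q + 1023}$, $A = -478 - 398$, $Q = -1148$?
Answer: $-948 + 5 i \sqrt{5} \approx -948.0 + 11.18 i$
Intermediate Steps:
$J{\left(z \right)} = z^{2}$
$A = -876$ ($A = -478 - 398 = -876$)
$Z = 5 i \sqrt{5}$ ($Z = \sqrt{-1148 + 1023} = \sqrt{-125} = 5 i \sqrt{5} \approx 11.18 i$)
$y = -72$ ($y = \left(5 - -13\right) \left(-29 + \left(-5\right)^{2}\right) = \left(5 + 13\right) \left(-29 + 25\right) = 18 \left(-4\right) = -72$)
$\left(Z + y\right) + A = \left(5 i \sqrt{5} - 72\right) - 876 = \left(-72 + 5 i \sqrt{5}\right) - 876 = -948 + 5 i \sqrt{5}$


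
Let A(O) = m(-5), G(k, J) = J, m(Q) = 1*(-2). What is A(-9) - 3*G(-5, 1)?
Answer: -5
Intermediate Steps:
m(Q) = -2
A(O) = -2
A(-9) - 3*G(-5, 1) = -2 - 3*1 = -2 - 3 = -5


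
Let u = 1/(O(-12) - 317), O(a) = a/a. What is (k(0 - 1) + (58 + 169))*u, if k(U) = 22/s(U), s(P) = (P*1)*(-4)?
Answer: -465/632 ≈ -0.73576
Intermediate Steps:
s(P) = -4*P (s(P) = P*(-4) = -4*P)
O(a) = 1
k(U) = -11/(2*U) (k(U) = 22/((-4*U)) = 22*(-1/(4*U)) = -11/(2*U))
u = -1/316 (u = 1/(1 - 317) = 1/(-316) = -1/316 ≈ -0.0031646)
(k(0 - 1) + (58 + 169))*u = (-11/(2*(0 - 1)) + (58 + 169))*(-1/316) = (-11/2/(-1) + 227)*(-1/316) = (-11/2*(-1) + 227)*(-1/316) = (11/2 + 227)*(-1/316) = (465/2)*(-1/316) = -465/632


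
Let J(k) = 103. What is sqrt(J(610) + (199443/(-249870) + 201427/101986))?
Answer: sqrt(469805520684699963310)/2123603485 ≈ 10.207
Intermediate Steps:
sqrt(J(610) + (199443/(-249870) + 201427/101986)) = sqrt(103 + (199443/(-249870) + 201427/101986)) = sqrt(103 + (199443*(-1/249870) + 201427*(1/101986))) = sqrt(103 + (-66481/83290 + 201427/101986)) = sqrt(103 + 2499180891/2123603485) = sqrt(221230339846/2123603485) = sqrt(469805520684699963310)/2123603485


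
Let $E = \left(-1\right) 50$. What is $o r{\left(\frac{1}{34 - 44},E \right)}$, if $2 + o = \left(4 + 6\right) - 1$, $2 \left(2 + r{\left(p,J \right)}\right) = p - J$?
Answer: $\frac{3213}{20} \approx 160.65$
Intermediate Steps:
$E = -50$
$r{\left(p,J \right)} = -2 + \frac{p}{2} - \frac{J}{2}$ ($r{\left(p,J \right)} = -2 + \frac{p - J}{2} = -2 - \left(\frac{J}{2} - \frac{p}{2}\right) = -2 + \frac{p}{2} - \frac{J}{2}$)
$o = 7$ ($o = -2 + \left(\left(4 + 6\right) - 1\right) = -2 + \left(10 - 1\right) = -2 + 9 = 7$)
$o r{\left(\frac{1}{34 - 44},E \right)} = 7 \left(-2 + \frac{1}{2 \left(34 - 44\right)} - -25\right) = 7 \left(-2 + \frac{1}{2 \left(-10\right)} + 25\right) = 7 \left(-2 + \frac{1}{2} \left(- \frac{1}{10}\right) + 25\right) = 7 \left(-2 - \frac{1}{20} + 25\right) = 7 \cdot \frac{459}{20} = \frac{3213}{20}$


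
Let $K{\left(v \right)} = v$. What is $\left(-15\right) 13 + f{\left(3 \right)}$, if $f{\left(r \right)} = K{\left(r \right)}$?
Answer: $-192$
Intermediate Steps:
$f{\left(r \right)} = r$
$\left(-15\right) 13 + f{\left(3 \right)} = \left(-15\right) 13 + 3 = -195 + 3 = -192$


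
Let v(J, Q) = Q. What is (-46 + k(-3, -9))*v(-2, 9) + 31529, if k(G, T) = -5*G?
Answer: 31250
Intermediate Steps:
(-46 + k(-3, -9))*v(-2, 9) + 31529 = (-46 - 5*(-3))*9 + 31529 = (-46 + 15)*9 + 31529 = -31*9 + 31529 = -279 + 31529 = 31250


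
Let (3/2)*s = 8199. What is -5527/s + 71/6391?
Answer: -34934971/34933206 ≈ -1.0000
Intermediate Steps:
s = 5466 (s = (2/3)*8199 = 5466)
-5527/s + 71/6391 = -5527/5466 + 71/6391 = -34934971/34933206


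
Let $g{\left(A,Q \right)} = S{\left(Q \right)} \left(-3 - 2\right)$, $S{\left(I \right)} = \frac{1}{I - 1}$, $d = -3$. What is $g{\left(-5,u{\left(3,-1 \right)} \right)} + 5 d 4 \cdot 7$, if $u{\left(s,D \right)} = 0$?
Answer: $-415$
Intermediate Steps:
$S{\left(I \right)} = \frac{1}{-1 + I}$
$g{\left(A,Q \right)} = - \frac{5}{-1 + Q}$ ($g{\left(A,Q \right)} = \frac{-3 - 2}{-1 + Q} = \frac{1}{-1 + Q} \left(-5\right) = - \frac{5}{-1 + Q}$)
$g{\left(-5,u{\left(3,-1 \right)} \right)} + 5 d 4 \cdot 7 = - \frac{5}{-1 + 0} + 5 \left(-3\right) 4 \cdot 7 = - \frac{5}{-1} + \left(-15\right) 4 \cdot 7 = \left(-5\right) \left(-1\right) - 420 = 5 - 420 = -415$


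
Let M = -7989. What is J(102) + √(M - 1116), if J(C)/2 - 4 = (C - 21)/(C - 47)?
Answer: 602/55 + I*√9105 ≈ 10.945 + 95.42*I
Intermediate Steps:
J(C) = 8 + 2*(-21 + C)/(-47 + C) (J(C) = 8 + 2*((C - 21)/(C - 47)) = 8 + 2*((-21 + C)/(-47 + C)) = 8 + 2*(-21 + C)/(-47 + C))
J(102) + √(M - 1116) = 2*(-209 + 5*102)/(-47 + 102) + √(-7989 - 1116) = 2*(-209 + 510)/55 + √(-9105) = 2*(1/55)*301 + I*√9105 = 602/55 + I*√9105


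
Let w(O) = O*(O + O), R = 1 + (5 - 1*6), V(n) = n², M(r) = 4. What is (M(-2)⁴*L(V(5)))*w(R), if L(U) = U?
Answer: 0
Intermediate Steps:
R = 0 (R = 1 + (5 - 6) = 1 - 1 = 0)
w(O) = 2*O² (w(O) = O*(2*O) = 2*O²)
(M(-2)⁴*L(V(5)))*w(R) = (4⁴*5²)*(2*0²) = (256*25)*(2*0) = 6400*0 = 0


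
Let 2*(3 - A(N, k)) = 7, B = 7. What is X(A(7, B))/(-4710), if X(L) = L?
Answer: 1/9420 ≈ 0.00010616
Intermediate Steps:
A(N, k) = -1/2 (A(N, k) = 3 - 1/2*7 = 3 - 7/2 = -1/2)
X(A(7, B))/(-4710) = -1/2/(-4710) = -1/2*(-1/4710) = 1/9420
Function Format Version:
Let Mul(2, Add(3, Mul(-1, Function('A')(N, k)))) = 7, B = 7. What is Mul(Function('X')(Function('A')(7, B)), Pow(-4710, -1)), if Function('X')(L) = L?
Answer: Rational(1, 9420) ≈ 0.00010616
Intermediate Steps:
Function('A')(N, k) = Rational(-1, 2) (Function('A')(N, k) = Add(3, Mul(Rational(-1, 2), 7)) = Add(3, Rational(-7, 2)) = Rational(-1, 2))
Mul(Function('X')(Function('A')(7, B)), Pow(-4710, -1)) = Mul(Rational(-1, 2), Pow(-4710, -1)) = Mul(Rational(-1, 2), Rational(-1, 4710)) = Rational(1, 9420)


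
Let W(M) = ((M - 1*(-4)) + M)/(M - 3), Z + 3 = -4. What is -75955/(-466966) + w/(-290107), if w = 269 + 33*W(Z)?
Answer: 21894053453/135470105362 ≈ 0.16162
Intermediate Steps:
Z = -7 (Z = -3 - 4 = -7)
W(M) = (4 + 2*M)/(-3 + M) (W(M) = ((M + 4) + M)/(-3 + M) = ((4 + M) + M)/(-3 + M) = (4 + 2*M)/(-3 + M))
w = 302 (w = 269 + 33*(2*(2 - 7)/(-3 - 7)) = 269 + 33*(2*(-5)/(-10)) = 269 + 33*(2*(-⅒)*(-5)) = 269 + 33*1 = 269 + 33 = 302)
-75955/(-466966) + w/(-290107) = -75955/(-466966) + 302/(-290107) = -75955*(-1/466966) + 302*(-1/290107) = 75955/466966 - 302/290107 = 21894053453/135470105362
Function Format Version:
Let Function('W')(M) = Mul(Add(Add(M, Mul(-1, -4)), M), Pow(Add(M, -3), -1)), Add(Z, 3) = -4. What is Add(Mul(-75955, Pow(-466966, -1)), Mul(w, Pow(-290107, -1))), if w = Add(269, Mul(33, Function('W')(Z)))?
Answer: Rational(21894053453, 135470105362) ≈ 0.16162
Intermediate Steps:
Z = -7 (Z = Add(-3, -4) = -7)
Function('W')(M) = Mul(Pow(Add(-3, M), -1), Add(4, Mul(2, M))) (Function('W')(M) = Mul(Add(Add(M, 4), M), Pow(Add(-3, M), -1)) = Mul(Add(Add(4, M), M), Pow(Add(-3, M), -1)) = Mul(Add(4, Mul(2, M)), Pow(Add(-3, M), -1)) = Mul(Pow(Add(-3, M), -1), Add(4, Mul(2, M))))
w = 302 (w = Add(269, Mul(33, Mul(2, Pow(Add(-3, -7), -1), Add(2, -7)))) = Add(269, Mul(33, Mul(2, Pow(-10, -1), -5))) = Add(269, Mul(33, Mul(2, Rational(-1, 10), -5))) = Add(269, Mul(33, 1)) = Add(269, 33) = 302)
Add(Mul(-75955, Pow(-466966, -1)), Mul(w, Pow(-290107, -1))) = Add(Mul(-75955, Pow(-466966, -1)), Mul(302, Pow(-290107, -1))) = Add(Mul(-75955, Rational(-1, 466966)), Mul(302, Rational(-1, 290107))) = Add(Rational(75955, 466966), Rational(-302, 290107)) = Rational(21894053453, 135470105362)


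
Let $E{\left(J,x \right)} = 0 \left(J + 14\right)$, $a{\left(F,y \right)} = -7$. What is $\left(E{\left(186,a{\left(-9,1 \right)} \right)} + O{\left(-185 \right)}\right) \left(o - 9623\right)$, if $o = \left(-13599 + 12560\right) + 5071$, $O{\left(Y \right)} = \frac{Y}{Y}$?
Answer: $-5591$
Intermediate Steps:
$O{\left(Y \right)} = 1$
$o = 4032$ ($o = -1039 + 5071 = 4032$)
$E{\left(J,x \right)} = 0$ ($E{\left(J,x \right)} = 0 \left(14 + J\right) = 0$)
$\left(E{\left(186,a{\left(-9,1 \right)} \right)} + O{\left(-185 \right)}\right) \left(o - 9623\right) = \left(0 + 1\right) \left(4032 - 9623\right) = 1 \left(-5591\right) = -5591$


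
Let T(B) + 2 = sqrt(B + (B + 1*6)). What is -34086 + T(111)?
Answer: -34088 + 2*sqrt(57) ≈ -34073.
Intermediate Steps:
T(B) = -2 + sqrt(6 + 2*B) (T(B) = -2 + sqrt(B + (B + 1*6)) = -2 + sqrt(B + (B + 6)) = -2 + sqrt(B + (6 + B)) = -2 + sqrt(6 + 2*B))
-34086 + T(111) = -34086 + (-2 + sqrt(6 + 2*111)) = -34086 + (-2 + sqrt(6 + 222)) = -34086 + (-2 + sqrt(228)) = -34086 + (-2 + 2*sqrt(57)) = -34088 + 2*sqrt(57)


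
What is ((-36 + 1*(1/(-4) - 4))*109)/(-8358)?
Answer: 2507/4776 ≈ 0.52492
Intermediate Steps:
((-36 + 1*(1/(-4) - 4))*109)/(-8358) = ((-36 + 1*(-1/4 - 4))*109)*(-1/8358) = ((-36 + 1*(-17/4))*109)*(-1/8358) = ((-36 - 17/4)*109)*(-1/8358) = -161/4*109*(-1/8358) = -17549/4*(-1/8358) = 2507/4776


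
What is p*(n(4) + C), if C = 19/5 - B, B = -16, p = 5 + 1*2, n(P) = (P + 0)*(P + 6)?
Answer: 2093/5 ≈ 418.60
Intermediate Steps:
n(P) = P*(6 + P)
p = 7 (p = 5 + 2 = 7)
C = 99/5 (C = 19/5 - 1*(-16) = 19*(⅕) + 16 = 19/5 + 16 = 99/5 ≈ 19.800)
p*(n(4) + C) = 7*(4*(6 + 4) + 99/5) = 7*(4*10 + 99/5) = 7*(40 + 99/5) = 7*(299/5) = 2093/5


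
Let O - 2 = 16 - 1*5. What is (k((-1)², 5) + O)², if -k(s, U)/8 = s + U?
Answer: 1225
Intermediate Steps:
k(s, U) = -8*U - 8*s (k(s, U) = -8*(s + U) = -8*(U + s) = -8*U - 8*s)
O = 13 (O = 2 + (16 - 1*5) = 2 + (16 - 5) = 2 + 11 = 13)
(k((-1)², 5) + O)² = ((-8*5 - 8*(-1)²) + 13)² = ((-40 - 8*1) + 13)² = ((-40 - 8) + 13)² = (-48 + 13)² = (-35)² = 1225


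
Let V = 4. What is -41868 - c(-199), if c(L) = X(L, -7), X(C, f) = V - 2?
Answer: -41870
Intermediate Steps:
X(C, f) = 2 (X(C, f) = 4 - 2 = 2)
c(L) = 2
-41868 - c(-199) = -41868 - 1*2 = -41868 - 2 = -41870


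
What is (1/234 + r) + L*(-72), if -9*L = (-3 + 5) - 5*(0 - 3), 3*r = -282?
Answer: 9829/234 ≈ 42.004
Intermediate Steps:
r = -94 (r = (⅓)*(-282) = -94)
L = -17/9 (L = -((-3 + 5) - 5*(0 - 3))/9 = -(2 - 5*(-3))/9 = -(2 + 15)/9 = -⅑*17 = -17/9 ≈ -1.8889)
(1/234 + r) + L*(-72) = (1/234 - 94) - 17/9*(-72) = (1/234 - 94) + 136 = -21995/234 + 136 = 9829/234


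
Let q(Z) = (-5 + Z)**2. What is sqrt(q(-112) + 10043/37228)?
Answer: sqrt(4743071824445)/18614 ≈ 117.00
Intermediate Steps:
sqrt(q(-112) + 10043/37228) = sqrt((-5 - 112)**2 + 10043/37228) = sqrt((-117)**2 + 10043*(1/37228)) = sqrt(13689 + 10043/37228) = sqrt(509624135/37228) = sqrt(4743071824445)/18614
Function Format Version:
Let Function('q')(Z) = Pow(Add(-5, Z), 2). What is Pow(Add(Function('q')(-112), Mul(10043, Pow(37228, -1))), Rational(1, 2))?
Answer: Mul(Rational(1, 18614), Pow(4743071824445, Rational(1, 2))) ≈ 117.00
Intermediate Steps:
Pow(Add(Function('q')(-112), Mul(10043, Pow(37228, -1))), Rational(1, 2)) = Pow(Add(Pow(Add(-5, -112), 2), Mul(10043, Pow(37228, -1))), Rational(1, 2)) = Pow(Add(Pow(-117, 2), Mul(10043, Rational(1, 37228))), Rational(1, 2)) = Pow(Add(13689, Rational(10043, 37228)), Rational(1, 2)) = Pow(Rational(509624135, 37228), Rational(1, 2)) = Mul(Rational(1, 18614), Pow(4743071824445, Rational(1, 2)))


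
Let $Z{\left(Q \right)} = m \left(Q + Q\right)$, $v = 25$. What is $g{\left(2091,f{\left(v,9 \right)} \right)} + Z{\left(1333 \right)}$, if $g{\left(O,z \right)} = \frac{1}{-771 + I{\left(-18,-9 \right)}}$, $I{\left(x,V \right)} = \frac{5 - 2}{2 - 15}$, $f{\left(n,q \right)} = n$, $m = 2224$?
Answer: $\frac{59445998771}{10026} \approx 5.9292 \cdot 10^{6}$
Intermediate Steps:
$I{\left(x,V \right)} = - \frac{3}{13}$ ($I{\left(x,V \right)} = \frac{3}{-13} = 3 \left(- \frac{1}{13}\right) = - \frac{3}{13}$)
$g{\left(O,z \right)} = - \frac{13}{10026}$ ($g{\left(O,z \right)} = \frac{1}{-771 - \frac{3}{13}} = \frac{1}{- \frac{10026}{13}} = - \frac{13}{10026}$)
$Z{\left(Q \right)} = 4448 Q$ ($Z{\left(Q \right)} = 2224 \left(Q + Q\right) = 2224 \cdot 2 Q = 4448 Q$)
$g{\left(2091,f{\left(v,9 \right)} \right)} + Z{\left(1333 \right)} = - \frac{13}{10026} + 4448 \cdot 1333 = - \frac{13}{10026} + 5929184 = \frac{59445998771}{10026}$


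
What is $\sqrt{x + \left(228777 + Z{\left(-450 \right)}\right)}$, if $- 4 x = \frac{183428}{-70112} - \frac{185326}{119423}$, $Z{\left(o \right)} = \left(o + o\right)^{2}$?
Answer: $\frac{3 \sqrt{10321073101491809936686}}{299035192} \approx 1019.2$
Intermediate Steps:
$Z{\left(o \right)} = 4 o^{2}$ ($Z{\left(o \right)} = \left(2 o\right)^{2} = 4 o^{2}$)
$x = \frac{1246396377}{1196140768}$ ($x = - \frac{\frac{183428}{-70112} - \frac{185326}{119423}}{4} = - \frac{183428 \left(- \frac{1}{70112}\right) - \frac{185326}{119423}}{4} = - \frac{- \frac{6551}{2504} - \frac{185326}{119423}}{4} = \left(- \frac{1}{4}\right) \left(- \frac{1246396377}{299035192}\right) = \frac{1246396377}{1196140768} \approx 1.042$)
$\sqrt{x + \left(228777 + Z{\left(-450 \right)}\right)} = \sqrt{\frac{1246396377}{1196140768} + \left(228777 + 4 \left(-450\right)^{2}\right)} = \sqrt{\frac{1246396377}{1196140768} + \left(228777 + 4 \cdot 202500\right)} = \sqrt{\frac{1246396377}{1196140768} + \left(228777 + 810000\right)} = \sqrt{\frac{1246396377}{1196140768} + 1038777} = \sqrt{\frac{1242524764957113}{1196140768}} = \frac{3 \sqrt{10321073101491809936686}}{299035192}$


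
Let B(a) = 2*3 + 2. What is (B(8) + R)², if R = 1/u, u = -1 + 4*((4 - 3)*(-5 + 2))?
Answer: 10609/169 ≈ 62.775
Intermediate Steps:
u = -13 (u = -1 + 4*(1*(-3)) = -1 + 4*(-3) = -1 - 12 = -13)
B(a) = 8 (B(a) = 6 + 2 = 8)
R = -1/13 (R = 1/(-13) = -1/13 ≈ -0.076923)
(B(8) + R)² = (8 - 1/13)² = (103/13)² = 10609/169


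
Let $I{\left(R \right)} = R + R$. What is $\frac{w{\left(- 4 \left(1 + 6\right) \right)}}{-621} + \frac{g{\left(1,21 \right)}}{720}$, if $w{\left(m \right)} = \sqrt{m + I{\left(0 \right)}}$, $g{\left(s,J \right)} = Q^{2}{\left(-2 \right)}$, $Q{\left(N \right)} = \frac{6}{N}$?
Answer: $\frac{1}{80} - \frac{2 i \sqrt{7}}{621} \approx 0.0125 - 0.0085209 i$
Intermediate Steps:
$I{\left(R \right)} = 2 R$
$g{\left(s,J \right)} = 9$ ($g{\left(s,J \right)} = \left(\frac{6}{-2}\right)^{2} = \left(6 \left(- \frac{1}{2}\right)\right)^{2} = \left(-3\right)^{2} = 9$)
$w{\left(m \right)} = \sqrt{m}$ ($w{\left(m \right)} = \sqrt{m + 2 \cdot 0} = \sqrt{m + 0} = \sqrt{m}$)
$\frac{w{\left(- 4 \left(1 + 6\right) \right)}}{-621} + \frac{g{\left(1,21 \right)}}{720} = \frac{\sqrt{- 4 \left(1 + 6\right)}}{-621} + \frac{9}{720} = \sqrt{\left(-4\right) 7} \left(- \frac{1}{621}\right) + 9 \cdot \frac{1}{720} = \sqrt{-28} \left(- \frac{1}{621}\right) + \frac{1}{80} = 2 i \sqrt{7} \left(- \frac{1}{621}\right) + \frac{1}{80} = - \frac{2 i \sqrt{7}}{621} + \frac{1}{80} = \frac{1}{80} - \frac{2 i \sqrt{7}}{621}$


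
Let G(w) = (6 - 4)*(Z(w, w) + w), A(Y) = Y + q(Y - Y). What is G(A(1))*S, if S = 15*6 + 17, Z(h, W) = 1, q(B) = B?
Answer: 428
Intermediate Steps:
S = 107 (S = 90 + 17 = 107)
A(Y) = Y (A(Y) = Y + (Y - Y) = Y + 0 = Y)
G(w) = 2 + 2*w (G(w) = (6 - 4)*(1 + w) = 2*(1 + w) = 2 + 2*w)
G(A(1))*S = (2 + 2*1)*107 = (2 + 2)*107 = 4*107 = 428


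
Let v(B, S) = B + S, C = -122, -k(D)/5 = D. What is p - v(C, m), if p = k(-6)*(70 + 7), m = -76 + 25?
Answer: 2483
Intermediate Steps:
k(D) = -5*D
m = -51
p = 2310 (p = (-5*(-6))*(70 + 7) = 30*77 = 2310)
p - v(C, m) = 2310 - (-122 - 51) = 2310 - 1*(-173) = 2310 + 173 = 2483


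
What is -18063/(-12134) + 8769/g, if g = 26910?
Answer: 49373198/27210495 ≈ 1.8145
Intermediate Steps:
-18063/(-12134) + 8769/g = -18063/(-12134) + 8769/26910 = -18063*(-1/12134) + 8769*(1/26910) = 18063/12134 + 2923/8970 = 49373198/27210495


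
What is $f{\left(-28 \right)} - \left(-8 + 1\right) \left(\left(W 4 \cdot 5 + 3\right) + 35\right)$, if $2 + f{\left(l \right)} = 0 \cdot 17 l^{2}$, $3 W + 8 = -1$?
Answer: $-156$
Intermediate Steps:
$W = -3$ ($W = - \frac{8}{3} + \frac{1}{3} \left(-1\right) = - \frac{8}{3} - \frac{1}{3} = -3$)
$f{\left(l \right)} = -2$ ($f{\left(l \right)} = -2 + 0 \cdot 17 l^{2} = -2 + 0 = -2$)
$f{\left(-28 \right)} - \left(-8 + 1\right) \left(\left(W 4 \cdot 5 + 3\right) + 35\right) = -2 - \left(-8 + 1\right) \left(\left(\left(-3\right) 4 \cdot 5 + 3\right) + 35\right) = -2 - - 7 \left(\left(\left(-12\right) 5 + 3\right) + 35\right) = -2 - - 7 \left(\left(-60 + 3\right) + 35\right) = -2 - - 7 \left(-57 + 35\right) = -2 - \left(-7\right) \left(-22\right) = -2 - 154 = -156$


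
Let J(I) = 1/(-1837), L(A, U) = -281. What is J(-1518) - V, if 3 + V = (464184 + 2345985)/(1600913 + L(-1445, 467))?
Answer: 36941433/29700616 ≈ 1.2438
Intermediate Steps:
J(I) = -1/1837
V = -221303/177848 (V = -3 + (464184 + 2345985)/(1600913 - 281) = -3 + 2810169/1600632 = -3 + 2810169*(1/1600632) = -3 + 312241/177848 = -221303/177848 ≈ -1.2443)
J(-1518) - V = -1/1837 - 1*(-221303/177848) = -1/1837 + 221303/177848 = 36941433/29700616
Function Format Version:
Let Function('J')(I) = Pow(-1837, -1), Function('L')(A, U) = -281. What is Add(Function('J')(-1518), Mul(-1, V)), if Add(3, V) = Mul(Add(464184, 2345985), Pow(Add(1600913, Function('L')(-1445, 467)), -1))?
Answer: Rational(36941433, 29700616) ≈ 1.2438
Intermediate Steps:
Function('J')(I) = Rational(-1, 1837)
V = Rational(-221303, 177848) (V = Add(-3, Mul(Add(464184, 2345985), Pow(Add(1600913, -281), -1))) = Add(-3, Mul(2810169, Pow(1600632, -1))) = Add(-3, Mul(2810169, Rational(1, 1600632))) = Add(-3, Rational(312241, 177848)) = Rational(-221303, 177848) ≈ -1.2443)
Add(Function('J')(-1518), Mul(-1, V)) = Add(Rational(-1, 1837), Mul(-1, Rational(-221303, 177848))) = Add(Rational(-1, 1837), Rational(221303, 177848)) = Rational(36941433, 29700616)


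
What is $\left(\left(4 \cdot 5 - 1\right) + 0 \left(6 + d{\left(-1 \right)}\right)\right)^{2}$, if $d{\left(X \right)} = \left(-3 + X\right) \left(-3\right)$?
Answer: $361$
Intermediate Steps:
$d{\left(X \right)} = 9 - 3 X$
$\left(\left(4 \cdot 5 - 1\right) + 0 \left(6 + d{\left(-1 \right)}\right)\right)^{2} = \left(\left(4 \cdot 5 - 1\right) + 0 \left(6 + \left(9 - -3\right)\right)\right)^{2} = \left(\left(20 - 1\right) + 0 \left(6 + \left(9 + 3\right)\right)\right)^{2} = \left(19 + 0 \left(6 + 12\right)\right)^{2} = \left(19 + 0 \cdot 18\right)^{2} = \left(19 + 0\right)^{2} = 19^{2} = 361$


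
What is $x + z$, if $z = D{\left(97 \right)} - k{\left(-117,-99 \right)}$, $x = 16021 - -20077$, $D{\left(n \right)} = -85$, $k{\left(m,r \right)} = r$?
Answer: $36112$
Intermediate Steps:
$x = 36098$ ($x = 16021 + 20077 = 36098$)
$z = 14$ ($z = -85 - -99 = -85 + 99 = 14$)
$x + z = 36098 + 14 = 36112$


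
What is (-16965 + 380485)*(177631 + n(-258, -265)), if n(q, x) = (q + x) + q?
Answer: 64288512000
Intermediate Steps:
n(q, x) = x + 2*q
(-16965 + 380485)*(177631 + n(-258, -265)) = (-16965 + 380485)*(177631 + (-265 + 2*(-258))) = 363520*(177631 + (-265 - 516)) = 363520*(177631 - 781) = 363520*176850 = 64288512000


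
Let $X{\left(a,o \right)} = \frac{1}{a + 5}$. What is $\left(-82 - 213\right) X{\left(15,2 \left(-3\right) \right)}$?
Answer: $- \frac{59}{4} \approx -14.75$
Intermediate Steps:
$X{\left(a,o \right)} = \frac{1}{5 + a}$
$\left(-82 - 213\right) X{\left(15,2 \left(-3\right) \right)} = \frac{-82 - 213}{5 + 15} = - \frac{295}{20} = \left(-295\right) \frac{1}{20} = - \frac{59}{4}$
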